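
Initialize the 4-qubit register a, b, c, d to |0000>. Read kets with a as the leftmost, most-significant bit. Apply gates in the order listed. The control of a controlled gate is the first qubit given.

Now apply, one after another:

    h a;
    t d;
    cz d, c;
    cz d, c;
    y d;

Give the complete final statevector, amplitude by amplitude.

The final amplitudes are sqrt(2)*I/2 on |0001>, sqrt(2)*I/2 on |1001>, and 0 on every other basis state.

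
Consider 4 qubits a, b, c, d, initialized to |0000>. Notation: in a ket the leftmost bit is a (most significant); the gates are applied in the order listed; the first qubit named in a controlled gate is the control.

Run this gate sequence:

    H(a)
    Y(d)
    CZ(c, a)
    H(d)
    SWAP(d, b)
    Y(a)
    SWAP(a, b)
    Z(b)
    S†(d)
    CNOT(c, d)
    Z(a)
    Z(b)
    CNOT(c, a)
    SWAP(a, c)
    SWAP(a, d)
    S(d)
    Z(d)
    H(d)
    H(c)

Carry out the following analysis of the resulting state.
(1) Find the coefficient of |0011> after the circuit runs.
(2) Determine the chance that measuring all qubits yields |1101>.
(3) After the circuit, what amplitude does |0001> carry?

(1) The final state's coefficient on |0011> equals 0.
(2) A full measurement returns |1101> with probability 0.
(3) The amplitude on |0001> is 1/2.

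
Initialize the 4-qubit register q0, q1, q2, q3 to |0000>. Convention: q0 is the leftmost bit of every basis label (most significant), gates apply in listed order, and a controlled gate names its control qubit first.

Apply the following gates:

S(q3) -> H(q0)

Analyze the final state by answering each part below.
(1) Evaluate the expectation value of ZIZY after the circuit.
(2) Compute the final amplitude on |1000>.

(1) The expectation value of ZIZY is 0.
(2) The amplitude on |1000> is sqrt(2)/2.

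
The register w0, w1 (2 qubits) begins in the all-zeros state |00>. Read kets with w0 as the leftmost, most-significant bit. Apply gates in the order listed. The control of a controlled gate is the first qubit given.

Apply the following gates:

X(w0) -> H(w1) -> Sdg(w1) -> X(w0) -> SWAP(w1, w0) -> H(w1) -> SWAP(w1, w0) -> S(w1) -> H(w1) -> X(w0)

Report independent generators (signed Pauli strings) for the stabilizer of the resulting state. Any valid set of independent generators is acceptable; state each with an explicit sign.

One valid set of independent stabilizer generators is +XI, +IZ (any independent generating set of the same group is equally correct).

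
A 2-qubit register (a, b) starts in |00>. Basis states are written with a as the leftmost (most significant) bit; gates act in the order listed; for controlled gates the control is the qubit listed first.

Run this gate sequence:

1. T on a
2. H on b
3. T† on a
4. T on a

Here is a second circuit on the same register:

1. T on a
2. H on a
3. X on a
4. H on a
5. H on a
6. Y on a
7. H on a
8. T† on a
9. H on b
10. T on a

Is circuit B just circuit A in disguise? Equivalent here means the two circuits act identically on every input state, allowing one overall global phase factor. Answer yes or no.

No, they are not equivalent — no single phase factor reconciles the two unitaries.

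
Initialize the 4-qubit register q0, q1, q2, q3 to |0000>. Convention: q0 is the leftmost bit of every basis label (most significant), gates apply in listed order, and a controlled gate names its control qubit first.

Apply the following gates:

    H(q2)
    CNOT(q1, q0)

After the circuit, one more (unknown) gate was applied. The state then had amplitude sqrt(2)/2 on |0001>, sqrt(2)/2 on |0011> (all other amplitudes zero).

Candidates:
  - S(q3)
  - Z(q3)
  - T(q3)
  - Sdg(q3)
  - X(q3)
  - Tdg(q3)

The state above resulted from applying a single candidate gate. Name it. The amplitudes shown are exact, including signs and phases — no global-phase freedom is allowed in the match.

The unique candidate consistent with the amplitudes is X(q3).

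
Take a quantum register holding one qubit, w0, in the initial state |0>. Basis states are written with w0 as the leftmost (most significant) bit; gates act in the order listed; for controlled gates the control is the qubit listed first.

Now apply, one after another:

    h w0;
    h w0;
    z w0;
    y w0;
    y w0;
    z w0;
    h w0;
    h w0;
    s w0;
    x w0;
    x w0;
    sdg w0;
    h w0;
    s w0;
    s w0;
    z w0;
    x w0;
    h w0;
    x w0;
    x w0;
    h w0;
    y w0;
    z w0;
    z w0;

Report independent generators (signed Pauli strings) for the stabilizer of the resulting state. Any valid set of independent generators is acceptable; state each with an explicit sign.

The final state is stabilized by the group generated by -X; other independent generating sets are equally valid.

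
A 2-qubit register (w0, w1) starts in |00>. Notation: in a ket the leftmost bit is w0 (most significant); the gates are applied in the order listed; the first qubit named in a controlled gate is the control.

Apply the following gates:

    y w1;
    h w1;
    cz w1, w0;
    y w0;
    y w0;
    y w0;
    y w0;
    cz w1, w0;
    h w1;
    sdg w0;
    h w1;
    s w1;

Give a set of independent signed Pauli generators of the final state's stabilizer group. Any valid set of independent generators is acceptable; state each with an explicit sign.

The stabilizer group can be generated by -IY, +ZI, among other valid generating sets. Key observation: the block from step 2 through step 9 cancels to the identity and can be dropped.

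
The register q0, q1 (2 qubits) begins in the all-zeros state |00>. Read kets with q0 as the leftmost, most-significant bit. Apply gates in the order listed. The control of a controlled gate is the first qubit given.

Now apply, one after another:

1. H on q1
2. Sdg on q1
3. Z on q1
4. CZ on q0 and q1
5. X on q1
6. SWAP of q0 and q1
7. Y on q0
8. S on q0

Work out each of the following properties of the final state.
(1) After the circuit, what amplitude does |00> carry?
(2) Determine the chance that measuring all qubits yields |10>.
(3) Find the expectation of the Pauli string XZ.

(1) The final state's coefficient on |00> equals -sqrt(2)*I/2.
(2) A full measurement returns |10> with probability 1/2.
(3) The observable XZ averages to 1.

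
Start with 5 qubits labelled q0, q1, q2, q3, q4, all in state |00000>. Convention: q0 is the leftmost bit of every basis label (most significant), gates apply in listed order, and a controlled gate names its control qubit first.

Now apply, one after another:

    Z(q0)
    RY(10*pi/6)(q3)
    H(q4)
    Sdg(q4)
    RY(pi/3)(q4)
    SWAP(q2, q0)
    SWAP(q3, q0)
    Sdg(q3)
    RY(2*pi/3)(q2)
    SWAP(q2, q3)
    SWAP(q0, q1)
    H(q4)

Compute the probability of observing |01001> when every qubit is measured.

The probability of measuring |01001> is 1/32.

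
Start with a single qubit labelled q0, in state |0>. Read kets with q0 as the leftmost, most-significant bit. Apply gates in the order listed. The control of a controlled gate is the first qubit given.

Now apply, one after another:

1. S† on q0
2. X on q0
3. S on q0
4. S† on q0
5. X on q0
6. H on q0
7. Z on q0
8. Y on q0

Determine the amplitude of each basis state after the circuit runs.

The final amplitudes are sqrt(2)*I/2 on |0>, sqrt(2)*I/2 on |1>.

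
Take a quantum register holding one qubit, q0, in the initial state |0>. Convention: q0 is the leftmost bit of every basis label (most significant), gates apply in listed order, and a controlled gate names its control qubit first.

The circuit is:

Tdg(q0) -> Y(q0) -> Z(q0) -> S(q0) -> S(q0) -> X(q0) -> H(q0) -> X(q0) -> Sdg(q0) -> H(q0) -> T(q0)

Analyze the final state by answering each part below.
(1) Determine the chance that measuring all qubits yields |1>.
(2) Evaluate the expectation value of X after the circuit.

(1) The probability of measuring |1> is 1/2.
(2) In the final state, X has expectation -sqrt(2)/2.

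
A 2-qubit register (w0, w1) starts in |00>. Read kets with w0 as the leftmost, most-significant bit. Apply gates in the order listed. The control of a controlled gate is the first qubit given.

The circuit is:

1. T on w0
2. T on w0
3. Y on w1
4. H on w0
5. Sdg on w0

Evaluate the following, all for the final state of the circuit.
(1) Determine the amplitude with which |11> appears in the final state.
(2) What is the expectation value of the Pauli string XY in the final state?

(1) The amplitude on |11> is sqrt(2)/2.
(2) In the final state, XY has expectation 0.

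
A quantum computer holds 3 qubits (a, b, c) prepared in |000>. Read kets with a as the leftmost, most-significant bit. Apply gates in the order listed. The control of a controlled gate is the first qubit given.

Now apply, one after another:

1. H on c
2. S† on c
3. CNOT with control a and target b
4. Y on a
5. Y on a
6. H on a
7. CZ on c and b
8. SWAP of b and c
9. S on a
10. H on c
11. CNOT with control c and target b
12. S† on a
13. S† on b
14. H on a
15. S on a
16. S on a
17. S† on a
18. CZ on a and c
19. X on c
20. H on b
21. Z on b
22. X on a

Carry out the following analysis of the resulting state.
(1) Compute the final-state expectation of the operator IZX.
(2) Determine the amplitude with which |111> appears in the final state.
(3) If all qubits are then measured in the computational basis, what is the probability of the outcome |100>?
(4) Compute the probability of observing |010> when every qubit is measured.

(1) The expectation value of IZX is 0.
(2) The final state's coefficient on |111> equals -sqrt(2)/2.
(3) Outcome |100> occurs with probability 1/2.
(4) Outcome |010> occurs with probability 0.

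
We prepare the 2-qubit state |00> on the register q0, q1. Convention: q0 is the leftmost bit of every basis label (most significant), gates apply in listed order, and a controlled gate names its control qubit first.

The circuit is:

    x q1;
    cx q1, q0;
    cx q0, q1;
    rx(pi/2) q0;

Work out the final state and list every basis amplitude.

The final amplitudes are -sqrt(2)*I/2 on |00>, 0 on |01>, sqrt(2)/2 on |10>, 0 on |11>.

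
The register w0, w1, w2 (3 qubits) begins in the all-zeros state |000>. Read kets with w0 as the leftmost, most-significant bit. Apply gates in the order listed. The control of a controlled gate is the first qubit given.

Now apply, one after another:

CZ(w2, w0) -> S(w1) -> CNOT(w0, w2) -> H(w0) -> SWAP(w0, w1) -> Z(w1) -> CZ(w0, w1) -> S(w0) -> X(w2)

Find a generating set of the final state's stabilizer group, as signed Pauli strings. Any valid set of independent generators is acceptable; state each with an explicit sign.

The stabilizer group can be generated by -IXI, +ZII, -IIZ, among other valid generating sets.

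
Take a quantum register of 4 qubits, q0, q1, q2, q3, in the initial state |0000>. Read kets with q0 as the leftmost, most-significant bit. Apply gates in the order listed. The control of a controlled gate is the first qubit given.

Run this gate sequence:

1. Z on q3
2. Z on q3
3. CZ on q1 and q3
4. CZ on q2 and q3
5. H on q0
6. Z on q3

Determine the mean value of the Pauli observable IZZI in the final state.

The observable IZZI averages to 1.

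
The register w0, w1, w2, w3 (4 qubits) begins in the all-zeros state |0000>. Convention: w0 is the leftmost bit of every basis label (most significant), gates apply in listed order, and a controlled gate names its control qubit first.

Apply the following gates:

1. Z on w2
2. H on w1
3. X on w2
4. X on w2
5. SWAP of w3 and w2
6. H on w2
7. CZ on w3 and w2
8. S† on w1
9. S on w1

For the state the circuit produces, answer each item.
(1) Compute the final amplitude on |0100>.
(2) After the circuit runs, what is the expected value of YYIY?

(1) |0100> carries amplitude 1/2 in the final state. Key observation: steps 3-4 multiply out to the identity, so the circuit reduces to the remaining gates.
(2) In the final state, YYIY has expectation 0.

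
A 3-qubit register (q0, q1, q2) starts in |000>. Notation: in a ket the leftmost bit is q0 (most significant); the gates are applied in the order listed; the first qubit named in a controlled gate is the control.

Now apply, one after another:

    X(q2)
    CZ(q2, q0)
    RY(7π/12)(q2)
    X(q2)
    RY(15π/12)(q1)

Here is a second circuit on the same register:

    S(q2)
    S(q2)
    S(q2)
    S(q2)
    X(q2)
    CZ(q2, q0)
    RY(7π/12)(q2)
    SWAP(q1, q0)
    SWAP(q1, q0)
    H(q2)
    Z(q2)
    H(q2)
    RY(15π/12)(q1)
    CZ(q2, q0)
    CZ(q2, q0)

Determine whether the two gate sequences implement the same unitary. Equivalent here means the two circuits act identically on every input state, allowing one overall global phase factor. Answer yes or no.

Yes, they are equivalent — the unitaries differ by at most a global phase.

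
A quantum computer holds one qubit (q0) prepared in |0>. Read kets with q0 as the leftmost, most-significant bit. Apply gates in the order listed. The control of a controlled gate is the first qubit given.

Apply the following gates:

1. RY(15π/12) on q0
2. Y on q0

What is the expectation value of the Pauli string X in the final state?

The expectation value of X is sqrt(2)/2.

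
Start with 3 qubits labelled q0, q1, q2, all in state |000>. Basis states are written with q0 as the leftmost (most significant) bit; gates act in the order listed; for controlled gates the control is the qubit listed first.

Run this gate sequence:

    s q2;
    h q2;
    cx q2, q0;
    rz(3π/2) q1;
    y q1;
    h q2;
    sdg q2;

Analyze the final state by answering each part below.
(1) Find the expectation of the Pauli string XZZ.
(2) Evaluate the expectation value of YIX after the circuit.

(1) The expectation value of XZZ is -1.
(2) The observable YIX averages to 1.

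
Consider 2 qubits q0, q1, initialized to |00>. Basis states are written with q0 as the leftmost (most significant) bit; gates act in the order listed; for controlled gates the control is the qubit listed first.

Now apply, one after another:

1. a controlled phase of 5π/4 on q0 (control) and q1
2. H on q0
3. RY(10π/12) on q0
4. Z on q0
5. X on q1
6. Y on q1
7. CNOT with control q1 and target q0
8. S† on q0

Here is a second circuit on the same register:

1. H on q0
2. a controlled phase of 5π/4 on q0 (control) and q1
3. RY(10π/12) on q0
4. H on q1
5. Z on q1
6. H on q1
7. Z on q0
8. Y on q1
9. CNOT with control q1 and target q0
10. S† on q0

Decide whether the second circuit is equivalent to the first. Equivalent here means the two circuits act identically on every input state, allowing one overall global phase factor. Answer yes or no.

No — the two circuits implement different unitaries, even allowing a global phase.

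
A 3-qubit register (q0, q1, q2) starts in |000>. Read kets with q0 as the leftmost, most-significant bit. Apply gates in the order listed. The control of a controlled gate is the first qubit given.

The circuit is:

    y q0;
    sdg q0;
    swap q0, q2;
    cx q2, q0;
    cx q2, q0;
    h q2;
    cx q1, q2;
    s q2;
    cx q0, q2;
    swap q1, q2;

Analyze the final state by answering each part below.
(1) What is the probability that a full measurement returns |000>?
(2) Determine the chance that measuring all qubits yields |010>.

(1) A full measurement returns |000> with probability 1/2.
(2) The probability of measuring |010> is 1/2.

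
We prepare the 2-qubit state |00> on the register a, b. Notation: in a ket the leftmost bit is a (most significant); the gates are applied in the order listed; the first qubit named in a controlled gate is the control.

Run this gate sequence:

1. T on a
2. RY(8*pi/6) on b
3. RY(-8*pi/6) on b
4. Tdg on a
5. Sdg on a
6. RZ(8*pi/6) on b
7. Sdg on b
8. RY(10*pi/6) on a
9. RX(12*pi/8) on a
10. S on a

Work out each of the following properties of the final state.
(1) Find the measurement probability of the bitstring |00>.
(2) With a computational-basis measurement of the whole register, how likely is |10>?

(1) Outcome |00> occurs with probability 1/2.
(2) The probability of measuring |10> is 1/2.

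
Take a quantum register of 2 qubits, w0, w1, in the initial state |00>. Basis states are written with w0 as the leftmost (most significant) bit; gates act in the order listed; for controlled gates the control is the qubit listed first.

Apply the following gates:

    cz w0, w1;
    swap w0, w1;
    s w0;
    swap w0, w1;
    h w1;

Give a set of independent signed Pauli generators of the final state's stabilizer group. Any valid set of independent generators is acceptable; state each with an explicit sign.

The final state is stabilized by the group generated by +IX, +ZI; other independent generating sets are equally valid.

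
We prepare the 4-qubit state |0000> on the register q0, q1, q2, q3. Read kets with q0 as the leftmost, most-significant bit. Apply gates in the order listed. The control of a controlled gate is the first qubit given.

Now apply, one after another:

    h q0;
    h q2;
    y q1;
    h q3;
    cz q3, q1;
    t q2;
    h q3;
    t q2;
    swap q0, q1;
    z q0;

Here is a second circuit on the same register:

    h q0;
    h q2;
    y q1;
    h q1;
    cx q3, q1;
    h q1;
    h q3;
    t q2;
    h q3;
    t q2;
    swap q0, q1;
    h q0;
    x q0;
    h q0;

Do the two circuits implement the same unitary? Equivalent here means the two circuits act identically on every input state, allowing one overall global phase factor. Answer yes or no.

No: there is an input state on which the two circuits produce genuinely different outputs (not merely differing by a phase).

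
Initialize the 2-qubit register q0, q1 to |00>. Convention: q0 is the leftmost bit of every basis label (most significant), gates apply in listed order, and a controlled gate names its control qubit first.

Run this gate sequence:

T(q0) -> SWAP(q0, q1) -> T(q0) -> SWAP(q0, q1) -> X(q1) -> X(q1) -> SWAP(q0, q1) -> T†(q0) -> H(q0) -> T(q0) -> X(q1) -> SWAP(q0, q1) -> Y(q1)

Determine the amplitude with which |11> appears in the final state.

The final state's coefficient on |11> equals sqrt(2)*I/2. Key observation: steps 3-8 multiply out to the identity, so the circuit reduces to the remaining gates.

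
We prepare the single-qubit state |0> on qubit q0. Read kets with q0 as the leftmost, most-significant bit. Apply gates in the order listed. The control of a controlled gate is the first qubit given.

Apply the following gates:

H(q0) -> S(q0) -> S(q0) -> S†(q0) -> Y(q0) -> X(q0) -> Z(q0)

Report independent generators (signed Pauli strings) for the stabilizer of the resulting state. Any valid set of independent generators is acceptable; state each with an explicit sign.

One valid set of independent stabilizer generators is +Y (any independent generating set of the same group is equally correct).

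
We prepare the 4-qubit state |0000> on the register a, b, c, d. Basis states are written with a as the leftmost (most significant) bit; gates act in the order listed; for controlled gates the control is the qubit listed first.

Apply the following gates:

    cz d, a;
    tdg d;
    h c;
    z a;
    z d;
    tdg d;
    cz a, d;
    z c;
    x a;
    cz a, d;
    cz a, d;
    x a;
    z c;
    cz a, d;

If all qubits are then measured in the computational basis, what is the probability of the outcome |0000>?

Outcome |0000> occurs with probability 1/2. Key observation: the block from step 7 through step 14 cancels to the identity and can be dropped.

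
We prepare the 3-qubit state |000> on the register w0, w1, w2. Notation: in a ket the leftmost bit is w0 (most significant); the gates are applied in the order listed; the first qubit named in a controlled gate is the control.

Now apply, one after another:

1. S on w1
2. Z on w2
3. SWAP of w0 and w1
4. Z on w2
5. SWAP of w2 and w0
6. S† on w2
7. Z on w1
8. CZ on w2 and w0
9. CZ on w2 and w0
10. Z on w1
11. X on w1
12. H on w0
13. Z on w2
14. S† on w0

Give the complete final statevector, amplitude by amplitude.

After the circuit, the state carries amplitude sqrt(2)/2 on |010>, -sqrt(2)*I/2 on |110>, and 0 on every other basis state. Key observation: the block from step 7 through step 10 cancels to the identity and can be dropped.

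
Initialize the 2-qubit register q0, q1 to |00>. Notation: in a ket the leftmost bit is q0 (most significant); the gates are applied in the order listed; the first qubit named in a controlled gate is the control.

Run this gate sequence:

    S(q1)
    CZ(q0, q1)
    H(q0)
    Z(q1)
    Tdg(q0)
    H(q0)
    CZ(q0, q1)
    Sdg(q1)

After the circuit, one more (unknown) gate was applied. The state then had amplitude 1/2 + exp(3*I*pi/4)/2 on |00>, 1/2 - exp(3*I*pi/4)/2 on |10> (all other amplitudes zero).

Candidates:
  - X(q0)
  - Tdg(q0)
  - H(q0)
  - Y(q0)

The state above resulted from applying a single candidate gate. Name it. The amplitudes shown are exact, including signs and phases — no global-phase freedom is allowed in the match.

It was X(q0) that produced the state shown.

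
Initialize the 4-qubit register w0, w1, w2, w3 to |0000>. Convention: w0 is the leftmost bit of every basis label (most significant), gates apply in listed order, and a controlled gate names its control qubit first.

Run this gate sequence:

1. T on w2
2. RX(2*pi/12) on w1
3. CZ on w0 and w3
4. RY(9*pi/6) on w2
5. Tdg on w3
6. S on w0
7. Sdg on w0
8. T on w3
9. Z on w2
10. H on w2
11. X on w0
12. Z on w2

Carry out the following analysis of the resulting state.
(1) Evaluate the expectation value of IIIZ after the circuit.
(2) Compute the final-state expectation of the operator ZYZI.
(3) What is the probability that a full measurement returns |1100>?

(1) The observable IIIZ averages to 1. Key observation: gates 5-8 undo each other exactly, leaving only the rest of the circuit to track.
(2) The expectation value of ZYZI is 1/2.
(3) A full measurement returns |1100> with probability 1/2 - sqrt(3)/4.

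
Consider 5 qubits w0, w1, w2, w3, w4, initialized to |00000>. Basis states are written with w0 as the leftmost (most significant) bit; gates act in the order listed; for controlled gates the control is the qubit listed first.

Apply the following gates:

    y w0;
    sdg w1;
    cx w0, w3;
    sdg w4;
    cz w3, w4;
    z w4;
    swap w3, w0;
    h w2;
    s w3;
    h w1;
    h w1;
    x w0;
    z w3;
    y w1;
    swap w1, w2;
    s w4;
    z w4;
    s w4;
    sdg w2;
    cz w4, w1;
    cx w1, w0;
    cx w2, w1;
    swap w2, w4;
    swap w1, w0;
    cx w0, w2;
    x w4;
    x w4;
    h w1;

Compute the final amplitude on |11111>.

The final state's coefficient on |11111> equals 1/2. Key observation: steps 10-11 multiply out to the identity, so the circuit reduces to the remaining gates.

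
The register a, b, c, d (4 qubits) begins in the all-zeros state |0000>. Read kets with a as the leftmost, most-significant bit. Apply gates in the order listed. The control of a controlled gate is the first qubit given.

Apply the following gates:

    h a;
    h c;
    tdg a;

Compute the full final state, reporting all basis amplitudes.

The final amplitudes are 1/2 on |0000>, 1/2 on |0010>, -exp(3*I*pi/4)/2 on |1000>, -exp(3*I*pi/4)/2 on |1010>, and 0 on every other basis state.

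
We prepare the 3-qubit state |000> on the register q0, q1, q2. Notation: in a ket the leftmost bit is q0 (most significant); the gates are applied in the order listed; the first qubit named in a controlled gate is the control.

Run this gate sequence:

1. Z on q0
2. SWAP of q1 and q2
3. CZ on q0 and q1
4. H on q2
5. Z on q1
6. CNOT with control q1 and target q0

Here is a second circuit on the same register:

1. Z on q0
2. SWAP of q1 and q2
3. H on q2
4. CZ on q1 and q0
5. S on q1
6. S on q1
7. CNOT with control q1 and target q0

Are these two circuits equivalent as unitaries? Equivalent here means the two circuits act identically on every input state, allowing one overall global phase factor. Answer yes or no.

Yes: on every input state the two circuits agree up to one overall phase factor.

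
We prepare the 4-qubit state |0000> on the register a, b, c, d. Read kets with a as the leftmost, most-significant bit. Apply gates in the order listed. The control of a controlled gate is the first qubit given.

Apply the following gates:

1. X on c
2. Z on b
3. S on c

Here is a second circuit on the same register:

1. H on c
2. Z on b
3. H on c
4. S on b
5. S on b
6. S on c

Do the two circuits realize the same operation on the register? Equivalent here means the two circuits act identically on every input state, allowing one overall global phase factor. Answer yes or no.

No — the two circuits implement different unitaries, even allowing a global phase.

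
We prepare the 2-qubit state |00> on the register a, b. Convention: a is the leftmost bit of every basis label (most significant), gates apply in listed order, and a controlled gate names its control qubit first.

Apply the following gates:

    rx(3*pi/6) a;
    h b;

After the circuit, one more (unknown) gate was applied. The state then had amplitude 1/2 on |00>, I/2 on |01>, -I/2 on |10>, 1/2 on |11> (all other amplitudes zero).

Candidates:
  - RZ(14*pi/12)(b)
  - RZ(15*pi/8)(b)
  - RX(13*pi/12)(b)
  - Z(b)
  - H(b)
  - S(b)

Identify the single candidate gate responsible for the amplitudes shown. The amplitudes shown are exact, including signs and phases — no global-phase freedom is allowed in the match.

It was S(b) that produced the state shown.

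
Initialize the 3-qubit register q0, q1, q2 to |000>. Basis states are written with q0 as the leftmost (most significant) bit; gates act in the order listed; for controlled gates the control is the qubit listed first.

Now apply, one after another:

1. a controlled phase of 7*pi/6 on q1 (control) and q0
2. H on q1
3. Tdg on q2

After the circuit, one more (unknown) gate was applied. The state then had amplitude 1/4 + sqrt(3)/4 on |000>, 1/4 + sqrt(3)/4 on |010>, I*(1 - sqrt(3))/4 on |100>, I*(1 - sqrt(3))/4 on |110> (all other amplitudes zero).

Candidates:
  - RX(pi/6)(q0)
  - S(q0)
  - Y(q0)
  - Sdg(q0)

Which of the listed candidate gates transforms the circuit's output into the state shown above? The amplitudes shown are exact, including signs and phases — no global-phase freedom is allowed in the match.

The unique candidate consistent with the amplitudes is RX(pi/6)(q0).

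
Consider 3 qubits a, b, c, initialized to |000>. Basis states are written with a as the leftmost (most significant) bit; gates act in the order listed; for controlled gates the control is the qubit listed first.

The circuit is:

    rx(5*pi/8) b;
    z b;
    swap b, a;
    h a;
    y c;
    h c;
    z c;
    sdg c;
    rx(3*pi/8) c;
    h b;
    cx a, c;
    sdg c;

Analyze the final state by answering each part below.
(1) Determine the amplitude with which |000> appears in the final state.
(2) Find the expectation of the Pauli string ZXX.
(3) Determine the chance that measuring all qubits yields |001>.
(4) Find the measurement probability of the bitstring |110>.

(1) The final state's coefficient on |000> equals -sqrt(2)*sin(5*pi/16)*cos(3*pi/16)/4 + sqrt(2)*sin(3*pi/16)*sin(5*pi/16)/4 - sqrt(2)*I*sin(3*pi/16)*cos(5*pi/16)/4 + sqrt(2)*I*cos(3*pi/16)*cos(5*pi/16)/4.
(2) In the final state, ZXX has expectation -sqrt(2 - sqrt(2))/2.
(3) The probability of measuring |001> is sqrt(sqrt(2) + 2)/16 + 1/8.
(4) A full measurement returns |110> with probability sqrt(sqrt(2) + 2)/16 + 1/8.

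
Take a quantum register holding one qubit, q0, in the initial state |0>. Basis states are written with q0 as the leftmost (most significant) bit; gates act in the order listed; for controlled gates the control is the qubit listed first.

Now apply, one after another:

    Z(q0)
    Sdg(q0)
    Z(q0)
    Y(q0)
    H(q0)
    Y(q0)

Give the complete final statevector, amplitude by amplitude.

The final amplitudes are -sqrt(2)/2 on |0>, -sqrt(2)/2 on |1>.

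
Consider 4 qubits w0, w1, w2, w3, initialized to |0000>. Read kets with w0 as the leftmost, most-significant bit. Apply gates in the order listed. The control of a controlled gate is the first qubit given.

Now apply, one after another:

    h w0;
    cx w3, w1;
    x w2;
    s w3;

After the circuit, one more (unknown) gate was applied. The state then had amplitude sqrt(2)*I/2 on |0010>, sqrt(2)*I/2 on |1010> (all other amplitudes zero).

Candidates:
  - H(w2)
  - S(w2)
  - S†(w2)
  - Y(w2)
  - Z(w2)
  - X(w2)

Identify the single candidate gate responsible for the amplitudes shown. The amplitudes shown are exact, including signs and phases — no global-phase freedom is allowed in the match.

It was S(w2) that produced the state shown.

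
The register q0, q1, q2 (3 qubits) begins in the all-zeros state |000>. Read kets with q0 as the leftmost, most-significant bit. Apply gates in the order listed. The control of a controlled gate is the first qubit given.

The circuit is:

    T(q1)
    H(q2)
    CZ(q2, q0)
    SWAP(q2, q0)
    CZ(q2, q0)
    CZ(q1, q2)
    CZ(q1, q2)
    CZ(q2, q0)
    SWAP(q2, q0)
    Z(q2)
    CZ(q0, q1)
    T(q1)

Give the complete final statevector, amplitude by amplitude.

The resulting statevector has amplitude sqrt(2)/2 on |000>, -sqrt(2)/2 on |001>, and 0 on every other basis state. Key observation: steps 4-9 multiply out to the identity, so the circuit reduces to the remaining gates.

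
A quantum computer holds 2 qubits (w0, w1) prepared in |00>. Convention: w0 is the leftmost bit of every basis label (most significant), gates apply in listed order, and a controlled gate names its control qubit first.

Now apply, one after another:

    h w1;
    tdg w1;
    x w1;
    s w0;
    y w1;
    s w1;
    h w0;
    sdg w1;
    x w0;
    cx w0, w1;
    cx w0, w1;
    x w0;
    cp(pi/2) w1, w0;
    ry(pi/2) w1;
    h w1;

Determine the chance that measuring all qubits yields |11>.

Outcome |11> occurs with probability 1/4. Key observation: steps 9-12 multiply out to the identity, so the circuit reduces to the remaining gates.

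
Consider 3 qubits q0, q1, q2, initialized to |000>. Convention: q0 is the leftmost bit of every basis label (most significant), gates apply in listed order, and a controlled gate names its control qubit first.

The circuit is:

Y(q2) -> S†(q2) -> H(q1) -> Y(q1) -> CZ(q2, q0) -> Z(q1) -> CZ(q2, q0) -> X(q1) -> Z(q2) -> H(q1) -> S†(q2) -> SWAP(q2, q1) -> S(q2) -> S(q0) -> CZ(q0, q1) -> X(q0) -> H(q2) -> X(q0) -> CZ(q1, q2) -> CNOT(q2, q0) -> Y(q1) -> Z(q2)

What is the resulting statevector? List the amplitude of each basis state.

After the circuit, the state carries amplitude -sqrt(2)*I/2 on |000>, -sqrt(2)*I/2 on |101>, and 0 on every other basis state.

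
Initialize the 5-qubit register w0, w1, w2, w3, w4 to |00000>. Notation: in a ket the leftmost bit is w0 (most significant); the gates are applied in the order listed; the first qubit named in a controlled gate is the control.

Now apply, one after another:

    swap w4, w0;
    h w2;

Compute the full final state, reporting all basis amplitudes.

After the circuit, the state carries amplitude sqrt(2)/2 on |00000>, sqrt(2)/2 on |00100>, and 0 on every other basis state.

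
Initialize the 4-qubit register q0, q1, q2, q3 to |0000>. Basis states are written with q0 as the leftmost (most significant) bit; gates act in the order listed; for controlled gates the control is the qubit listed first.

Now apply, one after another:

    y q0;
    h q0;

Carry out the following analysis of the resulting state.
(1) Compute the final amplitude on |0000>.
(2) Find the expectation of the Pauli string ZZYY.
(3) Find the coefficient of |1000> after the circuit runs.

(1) The final state's coefficient on |0000> equals sqrt(2)*I/2.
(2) In the final state, ZZYY has expectation 0.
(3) |1000> carries amplitude -sqrt(2)*I/2 in the final state.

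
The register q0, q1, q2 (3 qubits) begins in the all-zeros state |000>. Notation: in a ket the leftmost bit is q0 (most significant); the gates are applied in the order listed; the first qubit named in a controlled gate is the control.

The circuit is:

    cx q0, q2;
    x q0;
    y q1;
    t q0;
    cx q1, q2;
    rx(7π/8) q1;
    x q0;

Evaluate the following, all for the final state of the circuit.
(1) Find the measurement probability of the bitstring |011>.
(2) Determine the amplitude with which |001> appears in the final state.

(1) The probability of measuring |011> is cos(7*pi/16)**2.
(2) The final state's coefficient on |001> equals exp(I*pi/4)*cos(pi/16).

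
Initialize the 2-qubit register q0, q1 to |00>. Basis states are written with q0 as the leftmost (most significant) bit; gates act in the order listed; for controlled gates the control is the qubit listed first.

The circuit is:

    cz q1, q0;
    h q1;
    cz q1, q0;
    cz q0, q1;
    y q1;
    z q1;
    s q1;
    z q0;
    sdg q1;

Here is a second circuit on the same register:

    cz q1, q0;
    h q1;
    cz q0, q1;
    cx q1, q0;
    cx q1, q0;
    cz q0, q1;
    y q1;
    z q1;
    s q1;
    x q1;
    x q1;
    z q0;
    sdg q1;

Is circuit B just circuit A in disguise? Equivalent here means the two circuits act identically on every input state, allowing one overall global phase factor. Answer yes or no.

Yes: on every input state the two circuits agree up to one overall phase factor.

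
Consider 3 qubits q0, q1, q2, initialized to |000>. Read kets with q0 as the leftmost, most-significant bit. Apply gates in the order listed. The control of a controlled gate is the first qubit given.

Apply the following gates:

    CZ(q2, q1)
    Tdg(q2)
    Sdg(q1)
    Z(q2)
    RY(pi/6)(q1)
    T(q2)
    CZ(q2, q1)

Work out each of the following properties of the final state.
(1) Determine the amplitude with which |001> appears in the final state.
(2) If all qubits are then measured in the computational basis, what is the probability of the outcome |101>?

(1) The final state's coefficient on |001> equals 0.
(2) A full measurement returns |101> with probability 0.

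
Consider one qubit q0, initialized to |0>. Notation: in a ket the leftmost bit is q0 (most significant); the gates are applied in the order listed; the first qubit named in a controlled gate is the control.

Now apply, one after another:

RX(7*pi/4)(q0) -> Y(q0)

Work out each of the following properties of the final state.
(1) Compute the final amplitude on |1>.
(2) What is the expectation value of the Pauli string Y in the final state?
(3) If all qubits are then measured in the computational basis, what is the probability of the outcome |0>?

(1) The amplitude on |1> is -I*sqrt(sqrt(2) + 2)/2.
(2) The observable Y averages to sqrt(2)/2.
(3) The probability of measuring |0> is 1/2 - sqrt(2)/4.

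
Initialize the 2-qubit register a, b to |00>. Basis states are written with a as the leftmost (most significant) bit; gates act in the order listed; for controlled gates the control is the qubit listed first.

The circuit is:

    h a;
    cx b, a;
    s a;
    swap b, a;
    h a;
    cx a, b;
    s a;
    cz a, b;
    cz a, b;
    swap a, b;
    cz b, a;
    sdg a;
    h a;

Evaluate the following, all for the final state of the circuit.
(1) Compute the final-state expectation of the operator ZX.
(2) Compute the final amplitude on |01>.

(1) The observable ZX averages to -1.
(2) |01> carries amplitude -sqrt(2)/2 in the final state.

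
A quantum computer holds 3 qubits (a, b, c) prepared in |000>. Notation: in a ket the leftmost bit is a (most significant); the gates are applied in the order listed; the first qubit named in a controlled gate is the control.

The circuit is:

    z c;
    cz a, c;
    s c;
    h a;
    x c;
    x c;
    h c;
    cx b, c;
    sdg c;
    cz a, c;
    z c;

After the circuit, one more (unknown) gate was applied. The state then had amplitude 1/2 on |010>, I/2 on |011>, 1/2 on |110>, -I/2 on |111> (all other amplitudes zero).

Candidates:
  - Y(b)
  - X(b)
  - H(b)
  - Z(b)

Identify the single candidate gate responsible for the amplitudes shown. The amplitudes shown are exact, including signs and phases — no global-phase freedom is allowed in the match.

The unique candidate consistent with the amplitudes is X(b).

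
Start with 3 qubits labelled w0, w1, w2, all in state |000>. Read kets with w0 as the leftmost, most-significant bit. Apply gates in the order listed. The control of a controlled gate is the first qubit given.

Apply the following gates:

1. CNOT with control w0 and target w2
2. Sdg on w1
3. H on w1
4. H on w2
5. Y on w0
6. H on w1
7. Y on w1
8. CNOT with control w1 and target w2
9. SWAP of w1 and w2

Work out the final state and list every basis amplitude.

The final amplitudes are -sqrt(2)/2 on |101>, -sqrt(2)/2 on |111>, and 0 on every other basis state.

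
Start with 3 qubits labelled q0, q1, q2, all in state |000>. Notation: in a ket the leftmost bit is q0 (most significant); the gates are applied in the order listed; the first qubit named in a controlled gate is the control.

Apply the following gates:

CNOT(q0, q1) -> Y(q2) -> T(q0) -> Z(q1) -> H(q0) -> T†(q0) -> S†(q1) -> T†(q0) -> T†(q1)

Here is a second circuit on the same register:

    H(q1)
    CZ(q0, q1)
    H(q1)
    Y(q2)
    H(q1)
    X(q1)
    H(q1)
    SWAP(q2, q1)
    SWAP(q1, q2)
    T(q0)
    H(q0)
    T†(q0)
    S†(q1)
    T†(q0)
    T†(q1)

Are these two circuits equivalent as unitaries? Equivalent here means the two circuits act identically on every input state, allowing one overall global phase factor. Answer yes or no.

Yes — the two circuits implement the same unitary up to a global phase.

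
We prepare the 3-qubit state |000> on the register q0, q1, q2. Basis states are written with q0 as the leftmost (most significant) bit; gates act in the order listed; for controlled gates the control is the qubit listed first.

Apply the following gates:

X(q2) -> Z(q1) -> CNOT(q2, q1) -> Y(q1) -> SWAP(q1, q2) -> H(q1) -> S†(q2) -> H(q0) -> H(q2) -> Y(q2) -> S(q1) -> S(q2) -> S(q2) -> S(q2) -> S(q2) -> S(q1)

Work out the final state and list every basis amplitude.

The final amplitudes are -sqrt(2)/4 on |000>, sqrt(2)/4 on |001>, -sqrt(2)/4 on |010>, sqrt(2)/4 on |011>, -sqrt(2)/4 on |100>, sqrt(2)/4 on |101>, -sqrt(2)/4 on |110>, sqrt(2)/4 on |111>. Key observation: gates 12-15 undo each other exactly, leaving only the rest of the circuit to track.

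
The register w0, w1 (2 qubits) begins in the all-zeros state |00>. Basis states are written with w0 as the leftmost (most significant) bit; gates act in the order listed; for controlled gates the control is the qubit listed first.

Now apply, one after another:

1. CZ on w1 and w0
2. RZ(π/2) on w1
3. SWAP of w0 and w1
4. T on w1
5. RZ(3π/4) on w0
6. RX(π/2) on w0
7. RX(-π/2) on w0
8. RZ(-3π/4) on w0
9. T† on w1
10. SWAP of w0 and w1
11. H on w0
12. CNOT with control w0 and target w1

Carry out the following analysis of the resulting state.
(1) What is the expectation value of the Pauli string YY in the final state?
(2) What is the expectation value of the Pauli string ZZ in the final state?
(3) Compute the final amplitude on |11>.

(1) In the final state, YY has expectation -1. Key observation: gates 3-10 undo each other exactly, leaving only the rest of the circuit to track.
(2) In the final state, ZZ has expectation 1.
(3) |11> carries amplitude -sqrt(2)*exp(3*I*pi/4)/2 in the final state.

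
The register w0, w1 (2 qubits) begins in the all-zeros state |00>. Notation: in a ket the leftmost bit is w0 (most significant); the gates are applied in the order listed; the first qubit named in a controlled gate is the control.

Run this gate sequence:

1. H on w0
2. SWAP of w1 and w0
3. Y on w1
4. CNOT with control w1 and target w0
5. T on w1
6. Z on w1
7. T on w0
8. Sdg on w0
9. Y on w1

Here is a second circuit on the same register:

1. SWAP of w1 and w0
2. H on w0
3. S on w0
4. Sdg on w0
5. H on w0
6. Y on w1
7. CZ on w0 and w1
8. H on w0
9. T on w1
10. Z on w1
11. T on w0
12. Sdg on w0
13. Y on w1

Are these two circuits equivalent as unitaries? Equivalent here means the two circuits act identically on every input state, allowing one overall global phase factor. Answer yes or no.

No: there is an input state on which the two circuits produce genuinely different outputs (not merely differing by a phase).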